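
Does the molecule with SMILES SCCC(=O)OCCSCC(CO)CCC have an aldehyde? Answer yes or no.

no

–SH on an sp³ carbon → thiol.
–C(=O)–O–C with C on the carbonyl side → ester.
C–S–C linkage → sulfide (thioether).
pendant –CH2OH on an sp³ backbone C → alcohol.
The groups actually present are: alcohol, ester, sulfide, thiol.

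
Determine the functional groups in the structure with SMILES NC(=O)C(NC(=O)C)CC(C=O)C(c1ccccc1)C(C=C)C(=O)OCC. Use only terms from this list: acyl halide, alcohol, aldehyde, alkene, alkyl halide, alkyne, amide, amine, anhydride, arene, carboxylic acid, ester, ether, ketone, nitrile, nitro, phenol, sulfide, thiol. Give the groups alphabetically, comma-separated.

aldehyde, alkene, amide, arene, ester

–C(=O)NH2: carbonyl C bonded to C and to N → amide (the N is not a separate amine).
pendant –NHC(=O)CH3: N bonded to a carbonyl → amide (not amine).
pendant –CHO: carbonyl C bonded to C and H → aldehyde.
pendant –C6H5: benzene ring → arene.
pendant –CH=CH2: C=C double bond → alkene.
–C(=O)OCH2CH3: carbonyl C bonded to C and to –OEt → ester.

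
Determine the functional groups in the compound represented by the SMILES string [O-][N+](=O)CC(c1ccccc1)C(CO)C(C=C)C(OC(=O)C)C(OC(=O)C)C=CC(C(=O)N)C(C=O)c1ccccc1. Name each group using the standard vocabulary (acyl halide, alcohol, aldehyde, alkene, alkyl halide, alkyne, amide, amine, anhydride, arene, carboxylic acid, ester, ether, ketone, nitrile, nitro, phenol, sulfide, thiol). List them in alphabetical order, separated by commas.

alcohol, aldehyde, alkene, amide, arene, ester, nitro

–NO2 on carbon → nitro group.
pendant –C6H5: benzene ring → arene.
pendant –CH2OH on an sp³ backbone C → alcohol.
pendant –CH=CH2: C=C double bond → alkene.
pendant –OC(=O)CH3: an acyloxy group → ester.
pendant –OC(=O)CH3: an acyloxy group → ester.
C=C double bond → alkene.
pendant –CONH2: carbonyl C bonded to C and N → amide.
pendant –CHO: carbonyl C bonded to C and H → aldehyde.
–C6H5 phenyl ring → arene.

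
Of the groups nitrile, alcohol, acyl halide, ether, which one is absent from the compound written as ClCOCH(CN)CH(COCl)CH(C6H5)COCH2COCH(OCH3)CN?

nitrile: present (CH(CN) — pendant –C≡N: nitrile).
acyl halide: present (ClCO — –C(=O)Cl: carbonyl C bonded to C and to a halogen → acyl halide (not alkyl halide)).
ether: present (CH(OCH3) — pendant –OCH3: C–O–C with sp³ C, no adjacent C=O → ether).
alcohol: no segment matches this pattern.

alcohol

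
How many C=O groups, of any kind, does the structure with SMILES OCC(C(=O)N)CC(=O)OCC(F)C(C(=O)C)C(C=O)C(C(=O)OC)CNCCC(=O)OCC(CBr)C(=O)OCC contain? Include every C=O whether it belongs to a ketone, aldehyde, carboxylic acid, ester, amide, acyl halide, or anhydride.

7

CH(CONH2): amide, 1 C=O (running total 1).
CH2COOCH2: ester, 1 C=O (running total 2).
CH(COCH3): ketone, 1 C=O (running total 3).
CH(CHO): aldehyde, 1 C=O (running total 4).
CH(COOCH3): ester, 1 C=O (running total 5).
CH2COOCH2: ester, 1 C=O (running total 6).
COOCH2CH3: ester, 1 C=O (running total 7).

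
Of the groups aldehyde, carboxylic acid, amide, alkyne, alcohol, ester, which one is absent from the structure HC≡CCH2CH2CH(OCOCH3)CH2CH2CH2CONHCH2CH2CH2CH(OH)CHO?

carboxylic acid

amide: present (CH2CONHCH2 — –C(=O)–N– linkage → amide (the N is not an amine)).
aldehyde: present (CHO — terminal –CHO: carbonyl C bonded to H and C → aldehyde).
alkyne: present (HC≡C — C≡C triple bond → alkyne).
alcohol: present (CH(OH) — –OH on an sp³ carbon → alcohol (secondary)).
ester: present (CH(OCOCH3) — pendant –OC(=O)CH3: an acyloxy group → ester).
carboxylic acid: absent. In CH(OCOCH3), the acyl oxygen is bonded to carbon (–O–C), not to H, so this is an ester. In CH2CONHCH2, the carbonyl is bonded to nitrogen, not to –OH; that is an amide.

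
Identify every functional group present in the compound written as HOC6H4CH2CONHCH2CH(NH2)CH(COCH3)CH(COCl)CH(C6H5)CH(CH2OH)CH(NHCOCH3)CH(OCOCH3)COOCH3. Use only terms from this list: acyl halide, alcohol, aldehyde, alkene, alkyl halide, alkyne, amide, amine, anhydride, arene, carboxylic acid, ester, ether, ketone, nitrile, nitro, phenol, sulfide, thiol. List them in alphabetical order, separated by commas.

–OH attached directly to an aromatic ring → phenol (not alcohol); the ring itself is an arene.
–C(=O)–N– linkage → amide (the N is not an amine).
–NH2 on an sp³ carbon with no adjacent C=O → amine.
pendant –COCH3: carbonyl C bonded to two carbons → ketone.
pendant –C(=O)X: carbonyl C bonded to C and halogen → acyl halide.
pendant –C6H5: benzene ring → arene.
pendant –CH2OH on an sp³ backbone C → alcohol.
pendant –NHC(=O)CH3: N bonded to a carbonyl → amide (not amine).
pendant –OC(=O)CH3: an acyloxy group → ester.
–C(=O)OCH3: carbonyl C bonded to C and to –OCH3 → ester (not ketone + ether).

acyl halide, alcohol, amide, amine, arene, ester, ketone, phenol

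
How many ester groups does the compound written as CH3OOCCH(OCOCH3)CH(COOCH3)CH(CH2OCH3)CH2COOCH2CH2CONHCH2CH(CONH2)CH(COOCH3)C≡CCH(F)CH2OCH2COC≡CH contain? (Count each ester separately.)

Taking each segment in turn:
  CH3OOC: CH3O–C(=O)–: carbonyl C bonded to C and to –OCH3 → ester (not ketone + ether).
  CH(OCOCH3): pendant –OC(=O)CH3: an acyloxy group → ester.
  CH(COOCH3): pendant –COOCH3: carbonyl C bonded to C and –OCH3 → ester.
  CH(CH2OCH3): pendant –CH2OCH3: C–O–C linkage → ether.
  CH2COOCH2: –C(=O)–O–C with C on the carbonyl side → ester.
  CH2CONHCH2: –C(=O)–N– linkage → amide (the N is not an amine).
  CH(CONH2): pendant –CONH2: carbonyl C bonded to C and N → amide.
  CH(COOCH3): pendant –COOCH3: carbonyl C bonded to C and –OCH3 → ester.
  C≡C: C≡C triple bond → alkyne.
  CH(F): halogen on an sp³ carbon → alkyl halide.
  CH2OCH2: C–O–C with sp³ carbons on both sides and no adjacent C=O → ether.
  CO: –C(=O)– with carbon on both sides → ketone.
  C≡CH: C≡C triple bond → alkyne.
Ester appears at: CH3OOC, CH(OCOCH3), CH(COOCH3), CH2COOCH2, CH(COOCH3) → 5.

5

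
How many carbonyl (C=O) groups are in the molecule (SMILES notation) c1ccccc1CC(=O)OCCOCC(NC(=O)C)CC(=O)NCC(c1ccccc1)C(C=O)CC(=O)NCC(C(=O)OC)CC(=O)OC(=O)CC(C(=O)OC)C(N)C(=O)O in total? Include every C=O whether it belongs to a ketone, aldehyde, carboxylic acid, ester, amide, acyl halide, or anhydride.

CH2COOCH2: ester, 1 C=O (running total 1).
CH(NHCOCH3): amide, 1 C=O (running total 2).
CH2CONHCH2: amide, 1 C=O (running total 3).
CH(CHO): aldehyde, 1 C=O (running total 4).
CH2CONHCH2: amide, 1 C=O (running total 5).
CH(COOCH3): ester, 1 C=O (running total 6).
CH2CO-O-COCH2: anhydride, 2 C=O (running total 8).
CH(COOCH3): ester, 1 C=O (running total 9).
COOH: carboxylic acid, 1 C=O (running total 10).

10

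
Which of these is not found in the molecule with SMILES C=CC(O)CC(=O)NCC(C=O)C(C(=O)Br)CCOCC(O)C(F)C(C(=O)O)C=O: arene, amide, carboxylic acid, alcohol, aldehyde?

arene

carboxylic acid: present (CH(COOH) — pendant –COOH: carbonyl C bonded to C and –OH → carboxylic acid).
aldehyde: present (CH(CHO) — pendant –CHO: carbonyl C bonded to C and H → aldehyde).
amide: present (CH2CONHCH2 — –C(=O)–N– linkage → amide (the N is not an amine)).
alcohol: present (CH(OH) — –OH on an sp³ carbon → alcohol (secondary)).
arene: no segment matches this pattern.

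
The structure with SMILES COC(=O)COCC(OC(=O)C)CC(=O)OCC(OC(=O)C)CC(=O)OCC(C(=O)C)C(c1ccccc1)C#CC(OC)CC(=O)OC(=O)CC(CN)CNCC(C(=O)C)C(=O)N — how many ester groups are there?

5

CH3O–C(=O)–: carbonyl C bonded to C and to –OCH3 → ester (not ketone + ether).
C–O–C with sp³ carbons on both sides and no adjacent C=O → ether.
pendant –OC(=O)CH3: an acyloxy group → ester.
–C(=O)–O–C with C on the carbonyl side → ester.
pendant –OC(=O)CH3: an acyloxy group → ester.
–C(=O)–O–C with C on the carbonyl side → ester.
pendant –COCH3: carbonyl C bonded to two carbons → ketone.
pendant –C6H5: benzene ring → arene.
C≡C triple bond → alkyne.
pendant –OCH3: C–O–C with sp³ C, no adjacent C=O → ether.
two acyl groups sharing one oxygen, –C(=O)–O–C(=O)– → anhydride.
pendant –CH2NH2: N on sp³ C, no adjacent C=O → amine.
C–N–C with sp³ carbons and no adjacent C=O → amine (secondary).
pendant –COCH3: carbonyl C bonded to two carbons → ketone.
–C(=O)NH2: carbonyl C bonded to C and to N → amide (the N is not a separate amine).
Ester appears at: CH3OOC, CH(OCOCH3), CH2COOCH2, CH(OCOCH3), CH2COOCH2 → 5.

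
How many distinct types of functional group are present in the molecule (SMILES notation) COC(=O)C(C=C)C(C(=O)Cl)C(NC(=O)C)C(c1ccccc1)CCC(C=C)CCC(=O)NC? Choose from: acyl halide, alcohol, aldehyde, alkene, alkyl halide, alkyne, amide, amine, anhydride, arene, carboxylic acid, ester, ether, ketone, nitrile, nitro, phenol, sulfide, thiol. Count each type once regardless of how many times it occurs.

Reading the structure from left to right:
  CH3OOC: CH3O–C(=O)–: carbonyl C bonded to C and to –OCH3 → ester (not ketone + ether).
  CH(CH=CH2): pendant –CH=CH2: C=C double bond → alkene.
  CH(COCl): pendant –C(=O)X: carbonyl C bonded to C and halogen → acyl halide.
  CH(NHCOCH3): pendant –NHC(=O)CH3: N bonded to a carbonyl → amide (not amine).
  CH(C6H5): pendant –C6H5: benzene ring → arene.
  CH(CH=CH2): pendant –CH=CH2: C=C double bond → alkene.
  CONHCH3: –C(=O)NHCH3: carbonyl C bonded to C and to N → amide (the N is not an amine).
Distinct types present: acyl halide, alkene, amide, arene, ester.

5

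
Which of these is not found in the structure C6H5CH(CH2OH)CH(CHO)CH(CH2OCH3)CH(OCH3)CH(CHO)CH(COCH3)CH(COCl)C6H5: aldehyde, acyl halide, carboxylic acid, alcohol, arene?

aldehyde: present (CH(CHO) — pendant –CHO: carbonyl C bonded to C and H → aldehyde).
arene: present (C6H5 — C6H5– phenyl ring → arene).
acyl halide: present (CH(COCl) — pendant –C(=O)X: carbonyl C bonded to C and halogen → acyl halide).
alcohol: present (CH(CH2OH) — pendant –CH2OH on an sp³ backbone C → alcohol).
carboxylic acid: no segment matches this pattern.

carboxylic acid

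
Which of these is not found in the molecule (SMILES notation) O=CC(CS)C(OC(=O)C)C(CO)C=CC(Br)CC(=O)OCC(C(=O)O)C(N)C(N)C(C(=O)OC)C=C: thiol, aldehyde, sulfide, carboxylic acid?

carboxylic acid: present (CH(COOH) — pendant –COOH: carbonyl C bonded to C and –OH → carboxylic acid).
aldehyde: present (OHC — terminal –CHO: carbonyl C bonded to H and C → aldehyde).
thiol: present (CH(CH2SH) — pendant –CH2SH → thiol).
sulfide: no segment matches this pattern.

sulfide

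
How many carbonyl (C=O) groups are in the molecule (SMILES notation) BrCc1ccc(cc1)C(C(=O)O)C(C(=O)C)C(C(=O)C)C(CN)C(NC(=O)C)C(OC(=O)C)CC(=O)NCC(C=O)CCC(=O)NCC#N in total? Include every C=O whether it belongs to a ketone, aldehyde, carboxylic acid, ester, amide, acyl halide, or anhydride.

8

CH(COOH): carboxylic acid, 1 C=O (running total 1).
CH(COCH3): ketone, 1 C=O (running total 2).
CH(COCH3): ketone, 1 C=O (running total 3).
CH(NHCOCH3): amide, 1 C=O (running total 4).
CH(OCOCH3): ester, 1 C=O (running total 5).
CH2CONHCH2: amide, 1 C=O (running total 6).
CH(CHO): aldehyde, 1 C=O (running total 7).
CH2CONHCH2: amide, 1 C=O (running total 8).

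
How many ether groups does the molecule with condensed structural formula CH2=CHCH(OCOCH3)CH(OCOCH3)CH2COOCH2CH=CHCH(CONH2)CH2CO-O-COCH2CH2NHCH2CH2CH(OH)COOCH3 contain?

0

C=C double bond → alkene.
pendant –OC(=O)CH3: an acyloxy group → ester.
pendant –OC(=O)CH3: an acyloxy group → ester.
–C(=O)–O–C with C on the carbonyl side → ester.
C=C double bond → alkene.
pendant –CONH2: carbonyl C bonded to C and N → amide.
two acyl groups sharing one oxygen, –C(=O)–O–C(=O)– → anhydride.
C–N–C with sp³ carbons and no adjacent C=O → amine (secondary).
–OH on an sp³ carbon → alcohol (secondary).
–C(=O)OCH3: carbonyl C bonded to C and to –OCH3 → ester (not ketone + ether).
No segment is a ether: CH(OCOCH3) is ester, not ether; CH(OCOCH3) is ester, not ether; CH2COOCH2 is ester, not ether. → 0.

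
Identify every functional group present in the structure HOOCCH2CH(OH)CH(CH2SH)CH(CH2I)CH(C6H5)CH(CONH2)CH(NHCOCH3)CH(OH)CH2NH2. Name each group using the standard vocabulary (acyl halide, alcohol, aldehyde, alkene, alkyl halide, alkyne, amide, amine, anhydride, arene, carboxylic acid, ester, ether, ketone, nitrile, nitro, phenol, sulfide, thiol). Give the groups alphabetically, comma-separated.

alcohol, alkyl halide, amide, amine, arene, carboxylic acid, thiol

Working along the chain:
  HOOC: –COOH: carbonyl C bonded to –OH and C → carboxylic acid (the –OH is not a separate alcohol).
  CH(OH): –OH on an sp³ carbon → alcohol (secondary).
  CH(CH2SH): pendant –CH2SH → thiol.
  CH(CH2I): pendant –CH2X: halogen on sp³ carbon → alkyl halide.
  CH(C6H5): pendant –C6H5: benzene ring → arene.
  CH(CONH2): pendant –CONH2: carbonyl C bonded to C and N → amide.
  CH(NHCOCH3): pendant –NHC(=O)CH3: N bonded to a carbonyl → amide (not amine).
  CH(OH): –OH on an sp³ carbon → alcohol (secondary).
  CH2NH2: –NH2 on an sp³ carbon with no adjacent C=O → amine.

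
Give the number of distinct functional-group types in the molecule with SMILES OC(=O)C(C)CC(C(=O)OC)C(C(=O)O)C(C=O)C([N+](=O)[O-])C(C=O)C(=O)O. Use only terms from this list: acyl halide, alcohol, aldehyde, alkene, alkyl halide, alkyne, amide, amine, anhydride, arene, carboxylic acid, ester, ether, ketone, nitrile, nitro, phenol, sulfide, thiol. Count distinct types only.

–COOH: carbonyl C bonded to –OH and C → carboxylic acid (the –OH is not a separate alcohol).
pendant –COOCH3: carbonyl C bonded to C and –OCH3 → ester.
pendant –COOH: carbonyl C bonded to C and –OH → carboxylic acid.
pendant –CHO: carbonyl C bonded to C and H → aldehyde.
–NO2 on an sp³ carbon → nitro (the N=O is not a carbonyl).
pendant –CHO: carbonyl C bonded to C and H → aldehyde.
–COOH: carbonyl C bonded to –OH and C → carboxylic acid (the –OH is not a separate alcohol).
Distinct types present: aldehyde, carboxylic acid, ester, nitro.

4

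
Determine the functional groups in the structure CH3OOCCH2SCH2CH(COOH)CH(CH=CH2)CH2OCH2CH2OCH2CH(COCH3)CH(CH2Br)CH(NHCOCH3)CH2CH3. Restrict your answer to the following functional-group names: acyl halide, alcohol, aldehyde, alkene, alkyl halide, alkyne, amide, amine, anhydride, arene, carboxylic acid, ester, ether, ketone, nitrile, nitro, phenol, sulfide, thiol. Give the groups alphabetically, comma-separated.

alkene, alkyl halide, amide, carboxylic acid, ester, ether, ketone, sulfide

Working along the chain:
  CH3OOC: CH3O–C(=O)–: carbonyl C bonded to C and to –OCH3 → ester (not ketone + ether).
  CH2SCH2: C–S–C linkage → sulfide (thioether).
  CH(COOH): pendant –COOH: carbonyl C bonded to C and –OH → carboxylic acid.
  CH(CH=CH2): pendant –CH=CH2: C=C double bond → alkene.
  CH2OCH2: C–O–C with sp³ carbons on both sides and no adjacent C=O → ether.
  CH2OCH2: C–O–C with sp³ carbons on both sides and no adjacent C=O → ether.
  CH(COCH3): pendant –COCH3: carbonyl C bonded to two carbons → ketone.
  CH(CH2Br): pendant –CH2X: halogen on sp³ carbon → alkyl halide.
  CH(NHCOCH3): pendant –NHC(=O)CH3: N bonded to a carbonyl → amide (not amine).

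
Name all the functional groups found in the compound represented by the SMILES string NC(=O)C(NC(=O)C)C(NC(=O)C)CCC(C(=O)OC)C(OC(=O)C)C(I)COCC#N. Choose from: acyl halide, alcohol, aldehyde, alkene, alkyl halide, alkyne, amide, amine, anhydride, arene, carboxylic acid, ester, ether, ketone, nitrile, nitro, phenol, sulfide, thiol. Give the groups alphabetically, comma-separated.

alkyl halide, amide, ester, ether, nitrile

–C(=O)NH2: carbonyl C bonded to C and to N → amide (the N is not a separate amine).
pendant –NHC(=O)CH3: N bonded to a carbonyl → amide (not amine).
pendant –NHC(=O)CH3: N bonded to a carbonyl → amide (not amine).
pendant –COOCH3: carbonyl C bonded to C and –OCH3 → ester.
pendant –OC(=O)CH3: an acyloxy group → ester.
halogen on an sp³ carbon → alkyl halide.
C–O–C with sp³ carbons on both sides and no adjacent C=O → ether.
–C≡N: carbon triple-bonded to nitrogen → nitrile.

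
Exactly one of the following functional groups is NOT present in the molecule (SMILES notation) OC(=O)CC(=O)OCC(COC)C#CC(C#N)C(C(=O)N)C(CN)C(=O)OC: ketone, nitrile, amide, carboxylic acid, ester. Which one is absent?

ketone

nitrile: present (CH(CN) — pendant –C≡N: nitrile).
ester: present (CH2COOCH2 — –C(=O)–O–C with C on the carbonyl side → ester).
amide: present (CH(CONH2) — pendant –CONH2: carbonyl C bonded to C and N → amide).
carboxylic acid: present (HOOC — –COOH: carbonyl C bonded to –OH and C → carboxylic acid (the –OH is not a separate alcohol)).
ketone: absent. In each of CH2COOCH2 and COOCH3, the C=O is bonded to an –O–C group, which defines an ester, not a ketone. In CH(CONH2), the C=O is bonded to nitrogen, which defines an amide, not a ketone. In HOOC, the C=O bears an –OH, making it a carboxylic acid rather than a ketone.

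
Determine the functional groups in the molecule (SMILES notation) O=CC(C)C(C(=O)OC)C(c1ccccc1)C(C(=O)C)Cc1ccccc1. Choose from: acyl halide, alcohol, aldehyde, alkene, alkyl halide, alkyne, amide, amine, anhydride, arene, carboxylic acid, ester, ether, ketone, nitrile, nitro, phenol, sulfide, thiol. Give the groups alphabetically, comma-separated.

aldehyde, arene, ester, ketone

terminal –CHO: carbonyl C bonded to H and C → aldehyde.
pendant –COOCH3: carbonyl C bonded to C and –OCH3 → ester.
pendant –C6H5: benzene ring → arene.
pendant –COCH3: carbonyl C bonded to two carbons → ketone.
–C6H5 phenyl ring → arene.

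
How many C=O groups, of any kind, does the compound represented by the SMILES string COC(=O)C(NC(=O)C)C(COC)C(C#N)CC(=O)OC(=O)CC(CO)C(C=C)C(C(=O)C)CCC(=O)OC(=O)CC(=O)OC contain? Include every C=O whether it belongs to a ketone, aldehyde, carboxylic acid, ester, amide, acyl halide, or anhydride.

CH3OOC: ester, 1 C=O (running total 1).
CH(NHCOCH3): amide, 1 C=O (running total 2).
CH2CO-O-COCH2: anhydride, 2 C=O (running total 4).
CH(COCH3): ketone, 1 C=O (running total 5).
CH2CO-O-COCH2: anhydride, 2 C=O (running total 7).
COOCH3: ester, 1 C=O (running total 8).

8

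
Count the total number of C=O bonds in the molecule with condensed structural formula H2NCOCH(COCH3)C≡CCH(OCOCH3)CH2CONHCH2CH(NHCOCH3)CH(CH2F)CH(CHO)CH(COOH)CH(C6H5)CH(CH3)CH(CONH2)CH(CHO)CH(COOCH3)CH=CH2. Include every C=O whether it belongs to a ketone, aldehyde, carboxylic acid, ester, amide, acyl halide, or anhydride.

10

H2NCO: amide, 1 C=O (running total 1).
CH(COCH3): ketone, 1 C=O (running total 2).
CH(OCOCH3): ester, 1 C=O (running total 3).
CH2CONHCH2: amide, 1 C=O (running total 4).
CH(NHCOCH3): amide, 1 C=O (running total 5).
CH(CHO): aldehyde, 1 C=O (running total 6).
CH(COOH): carboxylic acid, 1 C=O (running total 7).
CH(CONH2): amide, 1 C=O (running total 8).
CH(CHO): aldehyde, 1 C=O (running total 9).
CH(COOCH3): ester, 1 C=O (running total 10).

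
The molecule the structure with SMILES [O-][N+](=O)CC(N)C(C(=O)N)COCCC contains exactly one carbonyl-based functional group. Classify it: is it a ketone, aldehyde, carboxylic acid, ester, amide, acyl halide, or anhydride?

The carbonyl is in the CH(CONH2) segment: pendant –CONH2: carbonyl C bonded to C and N → amide.

amide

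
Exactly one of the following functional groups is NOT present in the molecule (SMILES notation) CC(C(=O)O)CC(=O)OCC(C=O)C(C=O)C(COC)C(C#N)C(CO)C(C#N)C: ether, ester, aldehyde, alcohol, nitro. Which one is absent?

ether: present (CH(CH2OCH3) — pendant –CH2OCH3: C–O–C linkage → ether).
ester: present (CH2COOCH2 — –C(=O)–O–C with C on the carbonyl side → ester).
aldehyde: present (CH(CHO) — pendant –CHO: carbonyl C bonded to C and H → aldehyde).
alcohol: present (CH(CH2OH) — pendant –CH2OH on an sp³ backbone C → alcohol).
nitro: no segment matches this pattern.

nitro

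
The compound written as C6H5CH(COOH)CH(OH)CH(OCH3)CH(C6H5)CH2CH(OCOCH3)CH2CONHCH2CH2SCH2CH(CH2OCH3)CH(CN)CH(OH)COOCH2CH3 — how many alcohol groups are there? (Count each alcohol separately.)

2

Reading the structure from left to right:
  C6H5: C6H5– phenyl ring → arene.
  CH(COOH): pendant –COOH: carbonyl C bonded to C and –OH → carboxylic acid.
  CH(OH): –OH on an sp³ carbon → alcohol (secondary).
  CH(OCH3): pendant –OCH3: C–O–C with sp³ C, no adjacent C=O → ether.
  CH(C6H5): pendant –C6H5: benzene ring → arene.
  CH(OCOCH3): pendant –OC(=O)CH3: an acyloxy group → ester.
  CH2CONHCH2: –C(=O)–N– linkage → amide (the N is not an amine).
  CH2SCH2: C–S–C linkage → sulfide (thioether).
  CH(CH2OCH3): pendant –CH2OCH3: C–O–C linkage → ether.
  CH(CN): pendant –C≡N: nitrile.
  CH(OH): –OH on an sp³ carbon → alcohol (secondary).
  COOCH2CH3: –C(=O)OCH2CH3: carbonyl C bonded to C and to –OEt → ester.
Alcohol appears at: CH(OH), CH(OH) → 2.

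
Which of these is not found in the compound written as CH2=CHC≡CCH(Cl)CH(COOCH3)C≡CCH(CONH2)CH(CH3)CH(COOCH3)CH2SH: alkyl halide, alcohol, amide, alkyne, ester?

amide: present (CH(CONH2) — pendant –CONH2: carbonyl C bonded to C and N → amide).
alkyne: present (C≡C — C≡C triple bond → alkyne).
ester: present (CH(COOCH3) — pendant –COOCH3: carbonyl C bonded to C and –OCH3 → ester).
alkyl halide: present (CH(Cl) — halogen on an sp³ carbon → alkyl halide).
alcohol: no segment matches this pattern.

alcohol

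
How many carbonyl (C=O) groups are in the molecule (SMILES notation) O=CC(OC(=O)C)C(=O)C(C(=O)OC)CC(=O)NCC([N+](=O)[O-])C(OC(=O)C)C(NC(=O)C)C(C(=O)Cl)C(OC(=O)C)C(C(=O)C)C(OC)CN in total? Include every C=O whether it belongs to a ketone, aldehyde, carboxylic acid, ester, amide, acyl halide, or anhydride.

10

OHC: aldehyde, 1 C=O (running total 1).
CH(OCOCH3): ester, 1 C=O (running total 2).
CO: ketone, 1 C=O (running total 3).
CH(COOCH3): ester, 1 C=O (running total 4).
CH2CONHCH2: amide, 1 C=O (running total 5).
CH(OCOCH3): ester, 1 C=O (running total 6).
CH(NHCOCH3): amide, 1 C=O (running total 7).
CH(COCl): acyl halide, 1 C=O (running total 8).
CH(OCOCH3): ester, 1 C=O (running total 9).
CH(COCH3): ketone, 1 C=O (running total 10).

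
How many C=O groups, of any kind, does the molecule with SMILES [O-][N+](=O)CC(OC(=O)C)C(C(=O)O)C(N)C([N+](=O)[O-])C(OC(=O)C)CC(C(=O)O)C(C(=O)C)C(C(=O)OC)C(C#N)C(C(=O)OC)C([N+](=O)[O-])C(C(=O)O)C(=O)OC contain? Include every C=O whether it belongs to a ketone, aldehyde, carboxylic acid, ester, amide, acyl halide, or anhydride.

CH(OCOCH3): ester, 1 C=O (running total 1).
CH(COOH): carboxylic acid, 1 C=O (running total 2).
CH(OCOCH3): ester, 1 C=O (running total 3).
CH(COOH): carboxylic acid, 1 C=O (running total 4).
CH(COCH3): ketone, 1 C=O (running total 5).
CH(COOCH3): ester, 1 C=O (running total 6).
CH(COOCH3): ester, 1 C=O (running total 7).
CH(COOH): carboxylic acid, 1 C=O (running total 8).
COOCH3: ester, 1 C=O (running total 9).

9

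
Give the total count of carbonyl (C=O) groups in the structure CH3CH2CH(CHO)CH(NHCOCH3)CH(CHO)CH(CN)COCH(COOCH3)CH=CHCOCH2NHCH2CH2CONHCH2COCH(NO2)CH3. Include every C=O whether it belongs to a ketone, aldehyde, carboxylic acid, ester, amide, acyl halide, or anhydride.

CH(CHO): aldehyde, 1 C=O (running total 1).
CH(NHCOCH3): amide, 1 C=O (running total 2).
CH(CHO): aldehyde, 1 C=O (running total 3).
CO: ketone, 1 C=O (running total 4).
CH(COOCH3): ester, 1 C=O (running total 5).
CO: ketone, 1 C=O (running total 6).
CH2CONHCH2: amide, 1 C=O (running total 7).
CO: ketone, 1 C=O (running total 8).

8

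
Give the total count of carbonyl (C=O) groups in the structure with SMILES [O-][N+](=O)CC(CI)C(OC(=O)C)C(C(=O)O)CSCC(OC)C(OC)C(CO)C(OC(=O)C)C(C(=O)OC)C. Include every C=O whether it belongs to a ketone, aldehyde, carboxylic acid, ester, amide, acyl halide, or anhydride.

4

CH(OCOCH3): ester, 1 C=O (running total 1).
CH(COOH): carboxylic acid, 1 C=O (running total 2).
CH(OCOCH3): ester, 1 C=O (running total 3).
CH(COOCH3): ester, 1 C=O (running total 4).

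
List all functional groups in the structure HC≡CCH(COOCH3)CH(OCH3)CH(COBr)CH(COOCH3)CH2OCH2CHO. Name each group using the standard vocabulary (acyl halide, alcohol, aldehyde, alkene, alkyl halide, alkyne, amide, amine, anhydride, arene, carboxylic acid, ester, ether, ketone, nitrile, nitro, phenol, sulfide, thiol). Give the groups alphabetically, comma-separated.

acyl halide, aldehyde, alkyne, ester, ether

Reading the structure from left to right:
  HC≡C: C≡C triple bond → alkyne.
  CH(COOCH3): pendant –COOCH3: carbonyl C bonded to C and –OCH3 → ester.
  CH(OCH3): pendant –OCH3: C–O–C with sp³ C, no adjacent C=O → ether.
  CH(COBr): pendant –C(=O)X: carbonyl C bonded to C and halogen → acyl halide.
  CH(COOCH3): pendant –COOCH3: carbonyl C bonded to C and –OCH3 → ester.
  CH2OCH2: C–O–C with sp³ carbons on both sides and no adjacent C=O → ether.
  CHO: terminal –CHO: carbonyl C bonded to H and C → aldehyde.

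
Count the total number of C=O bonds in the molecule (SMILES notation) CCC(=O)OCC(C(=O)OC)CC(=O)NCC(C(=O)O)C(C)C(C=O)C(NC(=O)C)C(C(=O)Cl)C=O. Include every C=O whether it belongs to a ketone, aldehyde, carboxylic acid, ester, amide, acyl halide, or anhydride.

CH2COOCH2: ester, 1 C=O (running total 1).
CH(COOCH3): ester, 1 C=O (running total 2).
CH2CONHCH2: amide, 1 C=O (running total 3).
CH(COOH): carboxylic acid, 1 C=O (running total 4).
CH(CHO): aldehyde, 1 C=O (running total 5).
CH(NHCOCH3): amide, 1 C=O (running total 6).
CH(COCl): acyl halide, 1 C=O (running total 7).
CHO: aldehyde, 1 C=O (running total 8).

8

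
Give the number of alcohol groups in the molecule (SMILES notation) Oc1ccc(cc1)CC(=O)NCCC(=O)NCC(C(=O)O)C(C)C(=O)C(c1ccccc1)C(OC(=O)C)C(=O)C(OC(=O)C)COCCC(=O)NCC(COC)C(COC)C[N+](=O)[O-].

0

Working along the chain:
  HOC6H4: –OH attached directly to an aromatic ring → phenol (not alcohol); the ring itself is an arene.
  CH2CONHCH2: –C(=O)–N– linkage → amide (the N is not an amine).
  CH2CONHCH2: –C(=O)–N– linkage → amide (the N is not an amine).
  CH(COOH): pendant –COOH: carbonyl C bonded to C and –OH → carboxylic acid.
  CO: –C(=O)– with carbon on both sides → ketone.
  CH(C6H5): pendant –C6H5: benzene ring → arene.
  CH(OCOCH3): pendant –OC(=O)CH3: an acyloxy group → ester.
  CO: –C(=O)– with carbon on both sides → ketone.
  CH(OCOCH3): pendant –OC(=O)CH3: an acyloxy group → ester.
  CH2OCH2: C–O–C with sp³ carbons on both sides and no adjacent C=O → ether.
  CH2CONHCH2: –C(=O)–N– linkage → amide (the N is not an amine).
  CH(CH2OCH3): pendant –CH2OCH3: C–O–C linkage → ether.
  CH(CH2OCH3): pendant –CH2OCH3: C–O–C linkage → ether.
  CH2NO2: –NO2 on carbon → nitro group.
No segment is a alcohol: HOC6H4 is arene/phenol, not alcohol; CH(COOH) is carboxylic acid, not alcohol; CO is ketone, not alcohol. → 0.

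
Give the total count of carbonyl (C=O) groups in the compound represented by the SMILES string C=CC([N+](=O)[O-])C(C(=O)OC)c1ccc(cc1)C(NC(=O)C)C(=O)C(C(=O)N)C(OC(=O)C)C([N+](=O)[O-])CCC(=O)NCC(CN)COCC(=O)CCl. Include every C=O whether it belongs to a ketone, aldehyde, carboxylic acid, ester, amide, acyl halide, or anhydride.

7

CH(COOCH3): ester, 1 C=O (running total 1).
CH(NHCOCH3): amide, 1 C=O (running total 2).
CO: ketone, 1 C=O (running total 3).
CH(CONH2): amide, 1 C=O (running total 4).
CH(OCOCH3): ester, 1 C=O (running total 5).
CH2CONHCH2: amide, 1 C=O (running total 6).
CO: ketone, 1 C=O (running total 7).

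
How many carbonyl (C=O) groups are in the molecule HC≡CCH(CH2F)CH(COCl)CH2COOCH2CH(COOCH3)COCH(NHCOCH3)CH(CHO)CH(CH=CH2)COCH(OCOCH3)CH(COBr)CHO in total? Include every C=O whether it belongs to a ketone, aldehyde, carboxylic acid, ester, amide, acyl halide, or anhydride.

10

CH(COCl): acyl halide, 1 C=O (running total 1).
CH2COOCH2: ester, 1 C=O (running total 2).
CH(COOCH3): ester, 1 C=O (running total 3).
CO: ketone, 1 C=O (running total 4).
CH(NHCOCH3): amide, 1 C=O (running total 5).
CH(CHO): aldehyde, 1 C=O (running total 6).
CO: ketone, 1 C=O (running total 7).
CH(OCOCH3): ester, 1 C=O (running total 8).
CH(COBr): acyl halide, 1 C=O (running total 9).
CHO: aldehyde, 1 C=O (running total 10).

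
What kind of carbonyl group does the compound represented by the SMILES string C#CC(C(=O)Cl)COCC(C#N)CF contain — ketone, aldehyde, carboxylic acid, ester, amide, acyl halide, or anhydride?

acyl halide

The carbonyl is in the CH(COCl) segment: pendant –C(=O)X: carbonyl C bonded to C and halogen → acyl halide.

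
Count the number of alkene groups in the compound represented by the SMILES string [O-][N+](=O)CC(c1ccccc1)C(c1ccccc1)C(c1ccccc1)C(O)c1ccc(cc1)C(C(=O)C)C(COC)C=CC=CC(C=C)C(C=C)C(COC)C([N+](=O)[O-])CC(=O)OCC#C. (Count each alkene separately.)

Working along the chain:
  O2NCH2: –NO2 on carbon → nitro group.
  CH(C6H5): pendant –C6H5: benzene ring → arene.
  CH(C6H5): pendant –C6H5: benzene ring → arene.
  CH(C6H5): pendant –C6H5: benzene ring → arene.
  CH(OH): –OH on an sp³ carbon → alcohol (secondary).
  C6H4: para-disubstituted benzene ring → arene.
  CH(COCH3): pendant –COCH3: carbonyl C bonded to two carbons → ketone.
  CH(CH2OCH3): pendant –CH2OCH3: C–O–C linkage → ether.
  CH=CH: C=C double bond → alkene.
  CH=CH: C=C double bond → alkene.
  CH(CH=CH2): pendant –CH=CH2: C=C double bond → alkene.
  CH(CH=CH2): pendant –CH=CH2: C=C double bond → alkene.
  CH(CH2OCH3): pendant –CH2OCH3: C–O–C linkage → ether.
  CH(NO2): –NO2 on an sp³ carbon → nitro (the N=O is not a carbonyl).
  CH2COOCH2: –C(=O)–O–C with C on the carbonyl side → ester.
  C≡CH: C≡C triple bond → alkyne.
Alkene appears at: CH=CH, CH=CH, CH(CH=CH2), CH(CH=CH2) → 4.

4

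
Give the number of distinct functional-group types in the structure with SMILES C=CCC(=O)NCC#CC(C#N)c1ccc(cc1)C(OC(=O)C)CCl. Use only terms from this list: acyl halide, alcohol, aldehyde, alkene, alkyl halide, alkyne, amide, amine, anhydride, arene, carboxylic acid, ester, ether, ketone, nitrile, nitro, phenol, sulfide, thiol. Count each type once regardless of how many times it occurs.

Reading the structure from left to right:
  CH2=CH: C=C double bond → alkene.
  CH2CONHCH2: –C(=O)–N– linkage → amide (the N is not an amine).
  C≡C: C≡C triple bond → alkyne.
  CH(CN): pendant –C≡N: nitrile.
  C6H4: para-disubstituted benzene ring → arene.
  CH(OCOCH3): pendant –OC(=O)CH3: an acyloxy group → ester.
  CH2Cl: halogen on an sp³ carbon → alkyl halide.
Distinct types present: alkene, alkyl halide, alkyne, amide, arene, ester, nitrile.

7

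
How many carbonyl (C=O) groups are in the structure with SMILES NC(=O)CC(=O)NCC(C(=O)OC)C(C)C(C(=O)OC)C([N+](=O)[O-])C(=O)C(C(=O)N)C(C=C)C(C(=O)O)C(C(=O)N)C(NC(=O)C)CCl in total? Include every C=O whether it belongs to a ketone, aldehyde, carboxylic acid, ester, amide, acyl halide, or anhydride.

9

H2NCO: amide, 1 C=O (running total 1).
CH2CONHCH2: amide, 1 C=O (running total 2).
CH(COOCH3): ester, 1 C=O (running total 3).
CH(COOCH3): ester, 1 C=O (running total 4).
CO: ketone, 1 C=O (running total 5).
CH(CONH2): amide, 1 C=O (running total 6).
CH(COOH): carboxylic acid, 1 C=O (running total 7).
CH(CONH2): amide, 1 C=O (running total 8).
CH(NHCOCH3): amide, 1 C=O (running total 9).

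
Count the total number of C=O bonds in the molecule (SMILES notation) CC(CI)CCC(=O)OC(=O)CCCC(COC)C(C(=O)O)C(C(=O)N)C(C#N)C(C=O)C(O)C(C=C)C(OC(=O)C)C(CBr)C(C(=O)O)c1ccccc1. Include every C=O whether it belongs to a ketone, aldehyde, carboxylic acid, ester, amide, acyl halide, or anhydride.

CH2CO-O-COCH2: anhydride, 2 C=O (running total 2).
CH(COOH): carboxylic acid, 1 C=O (running total 3).
CH(CONH2): amide, 1 C=O (running total 4).
CH(CHO): aldehyde, 1 C=O (running total 5).
CH(OCOCH3): ester, 1 C=O (running total 6).
CH(COOH): carboxylic acid, 1 C=O (running total 7).

7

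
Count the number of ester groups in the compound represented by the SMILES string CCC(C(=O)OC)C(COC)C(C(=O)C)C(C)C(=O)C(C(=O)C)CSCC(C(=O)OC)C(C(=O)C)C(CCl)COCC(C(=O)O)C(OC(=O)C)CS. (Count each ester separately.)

pendant –COOCH3: carbonyl C bonded to C and –OCH3 → ester.
pendant –CH2OCH3: C–O–C linkage → ether.
pendant –COCH3: carbonyl C bonded to two carbons → ketone.
–C(=O)– with carbon on both sides → ketone.
pendant –COCH3: carbonyl C bonded to two carbons → ketone.
C–S–C linkage → sulfide (thioether).
pendant –COOCH3: carbonyl C bonded to C and –OCH3 → ester.
pendant –COCH3: carbonyl C bonded to two carbons → ketone.
pendant –CH2X: halogen on sp³ carbon → alkyl halide.
C–O–C with sp³ carbons on both sides and no adjacent C=O → ether.
pendant –COOH: carbonyl C bonded to C and –OH → carboxylic acid.
pendant –OC(=O)CH3: an acyloxy group → ester.
–SH on an sp³ carbon → thiol.
Ester appears at: CH(COOCH3), CH(COOCH3), CH(OCOCH3) → 3.

3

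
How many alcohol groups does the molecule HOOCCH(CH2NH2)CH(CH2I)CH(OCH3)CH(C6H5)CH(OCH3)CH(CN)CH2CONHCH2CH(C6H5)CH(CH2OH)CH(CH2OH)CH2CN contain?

Working along the chain:
  HOOC: –COOH: carbonyl C bonded to –OH and C → carboxylic acid (the –OH is not a separate alcohol).
  CH(CH2NH2): pendant –CH2NH2: N on sp³ C, no adjacent C=O → amine.
  CH(CH2I): pendant –CH2X: halogen on sp³ carbon → alkyl halide.
  CH(OCH3): pendant –OCH3: C–O–C with sp³ C, no adjacent C=O → ether.
  CH(C6H5): pendant –C6H5: benzene ring → arene.
  CH(OCH3): pendant –OCH3: C–O–C with sp³ C, no adjacent C=O → ether.
  CH(CN): pendant –C≡N: nitrile.
  CH2CONHCH2: –C(=O)–N– linkage → amide (the N is not an amine).
  CH(C6H5): pendant –C6H5: benzene ring → arene.
  CH(CH2OH): pendant –CH2OH on an sp³ backbone C → alcohol.
  CH(CH2OH): pendant –CH2OH on an sp³ backbone C → alcohol.
  CN: –C≡N: carbon triple-bonded to nitrogen → nitrile.
Alcohol appears at: CH(CH2OH), CH(CH2OH) → 2.

2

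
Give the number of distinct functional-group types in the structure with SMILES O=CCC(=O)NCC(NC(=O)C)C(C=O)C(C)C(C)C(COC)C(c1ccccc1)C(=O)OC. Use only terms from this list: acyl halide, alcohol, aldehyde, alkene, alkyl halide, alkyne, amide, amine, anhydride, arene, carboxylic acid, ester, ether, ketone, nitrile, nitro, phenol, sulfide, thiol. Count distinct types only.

5

Taking each segment in turn:
  OHC: terminal –CHO: carbonyl C bonded to H and C → aldehyde.
  CH2CONHCH2: –C(=O)–N– linkage → amide (the N is not an amine).
  CH(NHCOCH3): pendant –NHC(=O)CH3: N bonded to a carbonyl → amide (not amine).
  CH(CHO): pendant –CHO: carbonyl C bonded to C and H → aldehyde.
  CH(CH2OCH3): pendant –CH2OCH3: C–O–C linkage → ether.
  CH(C6H5): pendant –C6H5: benzene ring → arene.
  COOCH3: –C(=O)OCH3: carbonyl C bonded to C and to –OCH3 → ester (not ketone + ether).
Distinct types present: aldehyde, amide, arene, ester, ether.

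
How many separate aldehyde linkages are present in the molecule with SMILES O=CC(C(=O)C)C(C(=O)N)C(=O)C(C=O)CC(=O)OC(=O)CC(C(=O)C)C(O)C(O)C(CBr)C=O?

3

Taking each segment in turn:
  OHC: terminal –CHO: carbonyl C bonded to H and C → aldehyde.
  CH(COCH3): pendant –COCH3: carbonyl C bonded to two carbons → ketone.
  CH(CONH2): pendant –CONH2: carbonyl C bonded to C and N → amide.
  CO: –C(=O)– with carbon on both sides → ketone.
  CH(CHO): pendant –CHO: carbonyl C bonded to C and H → aldehyde.
  CH2CO-O-COCH2: two acyl groups sharing one oxygen, –C(=O)–O–C(=O)– → anhydride.
  CH(COCH3): pendant –COCH3: carbonyl C bonded to two carbons → ketone.
  CH(OH): –OH on an sp³ carbon → alcohol (secondary).
  CH(OH): –OH on an sp³ carbon → alcohol (secondary).
  CH(CH2Br): pendant –CH2X: halogen on sp³ carbon → alkyl halide.
  CHO: terminal –CHO: carbonyl C bonded to H and C → aldehyde.
Aldehyde appears at: OHC, CH(CHO), CHO → 3.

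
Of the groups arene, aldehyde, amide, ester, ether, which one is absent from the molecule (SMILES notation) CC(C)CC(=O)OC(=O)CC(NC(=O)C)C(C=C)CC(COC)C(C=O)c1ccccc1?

ester

arene: present (C6H5 — –C6H5 phenyl ring → arene).
aldehyde: present (CH(CHO) — pendant –CHO: carbonyl C bonded to C and H → aldehyde).
amide: present (CH(NHCOCH3) — pendant –NHC(=O)CH3: N bonded to a carbonyl → amide (not amine)).
ether: present (CH(CH2OCH3) — pendant –CH2OCH3: C–O–C linkage → ether).
ester: absent. In CH2CO-O-COCH2, the oxygen bridges two acyl groups, which is an anhydride, not an ester.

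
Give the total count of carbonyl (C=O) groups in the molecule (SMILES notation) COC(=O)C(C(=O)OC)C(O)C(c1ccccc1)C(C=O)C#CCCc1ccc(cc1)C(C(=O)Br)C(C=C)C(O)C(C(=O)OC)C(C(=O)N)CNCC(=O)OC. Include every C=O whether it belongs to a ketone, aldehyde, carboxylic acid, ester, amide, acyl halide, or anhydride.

CH3OOC: ester, 1 C=O (running total 1).
CH(COOCH3): ester, 1 C=O (running total 2).
CH(CHO): aldehyde, 1 C=O (running total 3).
CH(COBr): acyl halide, 1 C=O (running total 4).
CH(COOCH3): ester, 1 C=O (running total 5).
CH(CONH2): amide, 1 C=O (running total 6).
COOCH3: ester, 1 C=O (running total 7).

7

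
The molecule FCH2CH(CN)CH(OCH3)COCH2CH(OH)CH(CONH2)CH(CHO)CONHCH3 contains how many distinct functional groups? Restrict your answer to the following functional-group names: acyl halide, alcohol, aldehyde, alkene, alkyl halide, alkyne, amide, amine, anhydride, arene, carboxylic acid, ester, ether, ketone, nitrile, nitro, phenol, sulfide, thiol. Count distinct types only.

7

Reading the structure from left to right:
  FCH2: halogen on an sp³ carbon → alkyl halide.
  CH(CN): pendant –C≡N: nitrile.
  CH(OCH3): pendant –OCH3: C–O–C with sp³ C, no adjacent C=O → ether.
  CO: –C(=O)– with carbon on both sides → ketone.
  CH(OH): –OH on an sp³ carbon → alcohol (secondary).
  CH(CONH2): pendant –CONH2: carbonyl C bonded to C and N → amide.
  CH(CHO): pendant –CHO: carbonyl C bonded to C and H → aldehyde.
  CONHCH3: –C(=O)NHCH3: carbonyl C bonded to C and to N → amide (the N is not an amine).
Distinct types present: alcohol, aldehyde, alkyl halide, amide, ether, ketone, nitrile.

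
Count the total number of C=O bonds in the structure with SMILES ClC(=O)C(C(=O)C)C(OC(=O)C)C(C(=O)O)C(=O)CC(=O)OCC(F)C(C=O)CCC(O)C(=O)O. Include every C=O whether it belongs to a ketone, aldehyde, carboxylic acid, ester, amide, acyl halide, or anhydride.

ClCO: acyl halide, 1 C=O (running total 1).
CH(COCH3): ketone, 1 C=O (running total 2).
CH(OCOCH3): ester, 1 C=O (running total 3).
CH(COOH): carboxylic acid, 1 C=O (running total 4).
CO: ketone, 1 C=O (running total 5).
CH2COOCH2: ester, 1 C=O (running total 6).
CH(CHO): aldehyde, 1 C=O (running total 7).
COOH: carboxylic acid, 1 C=O (running total 8).

8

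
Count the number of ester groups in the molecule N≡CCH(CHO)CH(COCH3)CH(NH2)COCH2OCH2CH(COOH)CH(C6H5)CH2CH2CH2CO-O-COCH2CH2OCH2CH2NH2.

N≡C–: carbon triple-bonded to nitrogen → nitrile.
pendant –CHO: carbonyl C bonded to C and H → aldehyde.
pendant –COCH3: carbonyl C bonded to two carbons → ketone.
–NH2 on an sp³ carbon with no adjacent C=O → amine.
–C(=O)– with carbon on both sides → ketone.
C–O–C with sp³ carbons on both sides and no adjacent C=O → ether.
pendant –COOH: carbonyl C bonded to C and –OH → carboxylic acid.
pendant –C6H5: benzene ring → arene.
two acyl groups sharing one oxygen, –C(=O)–O–C(=O)– → anhydride.
C–O–C with sp³ carbons on both sides and no adjacent C=O → ether.
–NH2 on an sp³ carbon with no adjacent C=O → amine.
No segment is a ester: CH(COCH3) is ketone, not ester; CO is ketone, not ester; CH2OCH2 is ether, not ester. → 0.

0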